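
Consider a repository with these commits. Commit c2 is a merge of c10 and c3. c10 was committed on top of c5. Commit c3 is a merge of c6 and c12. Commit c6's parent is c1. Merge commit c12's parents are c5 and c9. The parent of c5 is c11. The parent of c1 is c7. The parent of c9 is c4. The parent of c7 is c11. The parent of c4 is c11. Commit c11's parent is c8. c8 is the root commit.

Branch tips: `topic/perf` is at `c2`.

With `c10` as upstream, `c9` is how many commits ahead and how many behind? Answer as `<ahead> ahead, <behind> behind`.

2 ahead, 2 behind

Reachable from c9: {c11, c4, c8, c9}.
Reachable from c10: {c10, c11, c5, c8}.
Only in c9's history (ahead): {c4, c9} — 2.
Only in c10's history (behind): {c10, c5} — 2.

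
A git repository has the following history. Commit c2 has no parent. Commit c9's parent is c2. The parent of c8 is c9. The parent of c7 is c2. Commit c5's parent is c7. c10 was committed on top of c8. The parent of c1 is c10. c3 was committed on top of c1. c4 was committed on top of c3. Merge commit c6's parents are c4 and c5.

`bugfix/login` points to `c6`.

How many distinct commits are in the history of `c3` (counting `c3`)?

6

Walking parent pointers from c3: reachable set = {c1, c10, c2, c3, c8, c9}.
That is 6 commits.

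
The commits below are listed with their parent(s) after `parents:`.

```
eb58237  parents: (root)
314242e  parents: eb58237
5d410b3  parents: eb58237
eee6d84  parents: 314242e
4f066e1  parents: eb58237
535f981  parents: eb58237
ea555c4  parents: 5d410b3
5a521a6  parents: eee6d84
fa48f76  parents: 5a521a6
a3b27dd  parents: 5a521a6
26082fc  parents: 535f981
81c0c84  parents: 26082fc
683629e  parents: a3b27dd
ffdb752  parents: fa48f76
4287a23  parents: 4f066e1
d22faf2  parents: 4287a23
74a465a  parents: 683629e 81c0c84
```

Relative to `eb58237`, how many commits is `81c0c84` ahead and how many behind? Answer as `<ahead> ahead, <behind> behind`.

3 ahead, 0 behind

Reachable from 81c0c84: {26082fc, 535f981, 81c0c84, eb58237}.
Reachable from eb58237: {eb58237}.
Only in 81c0c84's history (ahead): {26082fc, 535f981, 81c0c84} — 3.
Only in eb58237's history (behind): {} — 0.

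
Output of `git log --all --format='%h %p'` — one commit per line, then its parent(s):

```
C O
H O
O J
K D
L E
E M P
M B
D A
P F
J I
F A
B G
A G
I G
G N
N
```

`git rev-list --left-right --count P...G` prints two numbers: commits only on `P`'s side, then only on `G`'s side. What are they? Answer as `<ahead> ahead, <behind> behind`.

3 ahead, 0 behind

Reachable from P: {A, F, G, N, P}.
Reachable from G: {G, N}.
Only in P's history (ahead): {A, F, P} — 3.
Only in G's history (behind): {} — 0.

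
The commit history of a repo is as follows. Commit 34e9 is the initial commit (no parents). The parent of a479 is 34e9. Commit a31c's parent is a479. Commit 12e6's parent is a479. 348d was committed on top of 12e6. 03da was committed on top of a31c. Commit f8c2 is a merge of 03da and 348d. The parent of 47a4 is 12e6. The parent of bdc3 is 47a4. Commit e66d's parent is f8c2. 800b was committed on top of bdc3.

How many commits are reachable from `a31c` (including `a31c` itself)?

3

Walking parent pointers from a31c: reachable set = {34e9, a31c, a479}.
That is 3 commits.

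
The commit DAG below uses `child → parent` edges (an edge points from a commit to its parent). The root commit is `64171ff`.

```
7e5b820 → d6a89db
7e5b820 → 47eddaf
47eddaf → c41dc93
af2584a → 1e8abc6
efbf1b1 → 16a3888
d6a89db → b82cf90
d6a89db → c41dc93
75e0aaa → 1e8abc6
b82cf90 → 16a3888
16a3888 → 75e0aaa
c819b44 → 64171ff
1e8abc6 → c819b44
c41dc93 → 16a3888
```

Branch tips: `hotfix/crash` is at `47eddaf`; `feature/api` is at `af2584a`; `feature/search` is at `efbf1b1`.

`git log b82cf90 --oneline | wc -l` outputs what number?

Walking parent pointers from b82cf90: reachable set = {16a3888, 1e8abc6, 64171ff, 75e0aaa, b82cf90, c819b44}.
That is 6 commits.

6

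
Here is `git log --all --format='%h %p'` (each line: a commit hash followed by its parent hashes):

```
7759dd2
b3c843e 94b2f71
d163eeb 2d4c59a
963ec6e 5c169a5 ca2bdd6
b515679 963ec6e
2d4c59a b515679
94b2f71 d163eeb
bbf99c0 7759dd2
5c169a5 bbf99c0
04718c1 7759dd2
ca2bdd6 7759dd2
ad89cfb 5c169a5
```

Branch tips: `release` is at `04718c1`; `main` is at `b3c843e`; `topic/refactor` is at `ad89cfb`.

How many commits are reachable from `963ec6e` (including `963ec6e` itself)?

Walking parent pointers from 963ec6e: reachable set = {5c169a5, 7759dd2, 963ec6e, bbf99c0, ca2bdd6}.
That is 5 commits.

5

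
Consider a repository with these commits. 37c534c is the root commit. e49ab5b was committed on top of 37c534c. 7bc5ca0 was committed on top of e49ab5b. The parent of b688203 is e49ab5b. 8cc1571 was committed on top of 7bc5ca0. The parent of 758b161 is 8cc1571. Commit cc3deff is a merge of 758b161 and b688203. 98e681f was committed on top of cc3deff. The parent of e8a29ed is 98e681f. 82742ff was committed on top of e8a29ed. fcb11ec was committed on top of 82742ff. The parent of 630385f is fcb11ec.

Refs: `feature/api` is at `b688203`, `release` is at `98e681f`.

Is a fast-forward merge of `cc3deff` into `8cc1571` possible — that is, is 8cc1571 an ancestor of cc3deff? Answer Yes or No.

Yes

A fast-forward from 8cc1571 to cc3deff is possible iff 8cc1571 is an ancestor of cc3deff.
Ancestors of cc3deff: {37c534c, 758b161, 7bc5ca0, 8cc1571, b688203, cc3deff, e49ab5b}.
8cc1571 is among them, so fast-forward is possible.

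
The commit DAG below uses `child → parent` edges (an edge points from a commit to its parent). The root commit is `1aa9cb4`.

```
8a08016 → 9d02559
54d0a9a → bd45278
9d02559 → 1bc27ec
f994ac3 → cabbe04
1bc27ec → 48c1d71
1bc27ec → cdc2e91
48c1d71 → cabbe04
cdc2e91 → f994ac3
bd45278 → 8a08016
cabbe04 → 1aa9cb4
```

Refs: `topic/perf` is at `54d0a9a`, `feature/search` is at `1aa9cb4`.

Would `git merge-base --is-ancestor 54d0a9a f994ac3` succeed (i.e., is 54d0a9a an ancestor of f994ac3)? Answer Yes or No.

No

Ancestors of f994ac3: {1aa9cb4, cabbe04, f994ac3}.
54d0a9a is not in that set, so it is not an ancestor of f994ac3.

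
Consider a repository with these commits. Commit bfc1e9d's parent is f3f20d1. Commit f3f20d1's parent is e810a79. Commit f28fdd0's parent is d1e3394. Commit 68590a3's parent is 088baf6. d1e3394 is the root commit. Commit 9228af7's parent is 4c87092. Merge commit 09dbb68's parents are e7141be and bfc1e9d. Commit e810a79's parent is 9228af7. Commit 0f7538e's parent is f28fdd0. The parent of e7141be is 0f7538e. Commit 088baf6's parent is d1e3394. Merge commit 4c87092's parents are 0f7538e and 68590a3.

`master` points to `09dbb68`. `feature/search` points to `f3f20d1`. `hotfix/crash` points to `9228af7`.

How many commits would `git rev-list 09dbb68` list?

Walking parent pointers from 09dbb68: reachable set = {088baf6, 09dbb68, 0f7538e, 4c87092, 68590a3, 9228af7, bfc1e9d, d1e3394, e7141be, e810a79, f28fdd0, f3f20d1}.
That is 12 commits.

12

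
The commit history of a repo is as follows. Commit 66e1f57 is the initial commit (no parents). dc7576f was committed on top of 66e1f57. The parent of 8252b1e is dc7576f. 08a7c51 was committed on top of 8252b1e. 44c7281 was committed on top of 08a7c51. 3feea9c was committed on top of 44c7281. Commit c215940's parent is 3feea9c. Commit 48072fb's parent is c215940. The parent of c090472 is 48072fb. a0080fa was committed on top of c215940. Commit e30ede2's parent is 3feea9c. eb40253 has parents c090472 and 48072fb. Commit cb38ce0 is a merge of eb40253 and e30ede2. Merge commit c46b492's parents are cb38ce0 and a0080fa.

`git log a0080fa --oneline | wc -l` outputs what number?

8

Walking parent pointers from a0080fa: reachable set = {08a7c51, 3feea9c, 44c7281, 66e1f57, 8252b1e, a0080fa, c215940, dc7576f}.
That is 8 commits.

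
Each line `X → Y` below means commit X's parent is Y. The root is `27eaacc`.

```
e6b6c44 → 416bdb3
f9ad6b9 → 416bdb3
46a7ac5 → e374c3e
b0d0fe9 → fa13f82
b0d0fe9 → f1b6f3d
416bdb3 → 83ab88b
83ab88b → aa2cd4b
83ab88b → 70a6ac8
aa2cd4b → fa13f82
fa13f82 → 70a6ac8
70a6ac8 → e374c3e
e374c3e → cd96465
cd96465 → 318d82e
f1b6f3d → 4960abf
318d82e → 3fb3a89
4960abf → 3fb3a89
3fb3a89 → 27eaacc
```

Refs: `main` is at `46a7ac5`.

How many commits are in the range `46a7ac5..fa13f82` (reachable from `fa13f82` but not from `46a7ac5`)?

2

Reachable from fa13f82: {27eaacc, 318d82e, 3fb3a89, 70a6ac8, cd96465, e374c3e, fa13f82}.
Reachable from 46a7ac5: {27eaacc, 318d82e, 3fb3a89, 46a7ac5, cd96465, e374c3e}.
In fa13f82's history but not 46a7ac5's: {70a6ac8, fa13f82} — 2 commits.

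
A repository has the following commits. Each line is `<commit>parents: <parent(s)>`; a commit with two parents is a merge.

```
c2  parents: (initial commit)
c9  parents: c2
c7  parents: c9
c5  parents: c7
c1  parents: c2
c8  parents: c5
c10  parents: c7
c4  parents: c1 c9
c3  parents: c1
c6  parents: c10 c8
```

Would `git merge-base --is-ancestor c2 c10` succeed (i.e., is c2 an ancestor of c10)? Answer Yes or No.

Ancestors of c10 (commits reachable by following parents): {c10, c2, c7, c9}.
c2 is in that set, so it is an ancestor of c10.

Yes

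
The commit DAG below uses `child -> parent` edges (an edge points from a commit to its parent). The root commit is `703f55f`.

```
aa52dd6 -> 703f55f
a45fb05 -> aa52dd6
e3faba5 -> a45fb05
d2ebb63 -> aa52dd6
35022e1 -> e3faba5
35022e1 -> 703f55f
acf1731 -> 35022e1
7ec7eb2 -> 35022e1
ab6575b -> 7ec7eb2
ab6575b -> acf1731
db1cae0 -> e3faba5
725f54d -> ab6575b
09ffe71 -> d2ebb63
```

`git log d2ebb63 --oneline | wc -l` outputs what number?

Walking parent pointers from d2ebb63: reachable set = {703f55f, aa52dd6, d2ebb63}.
That is 3 commits.

3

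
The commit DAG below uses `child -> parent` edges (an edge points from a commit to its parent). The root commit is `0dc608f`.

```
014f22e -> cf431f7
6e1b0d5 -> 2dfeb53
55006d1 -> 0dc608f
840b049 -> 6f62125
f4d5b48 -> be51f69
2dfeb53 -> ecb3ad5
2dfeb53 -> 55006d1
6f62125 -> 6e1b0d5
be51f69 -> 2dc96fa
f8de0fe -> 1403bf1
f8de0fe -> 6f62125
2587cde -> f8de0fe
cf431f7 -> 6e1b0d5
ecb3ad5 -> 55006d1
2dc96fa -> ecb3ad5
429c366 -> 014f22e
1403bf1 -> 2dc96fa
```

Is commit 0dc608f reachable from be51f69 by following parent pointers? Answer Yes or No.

Yes

Ancestors of be51f69 (commits reachable by following parents): {0dc608f, 2dc96fa, 55006d1, be51f69, ecb3ad5}.
0dc608f is in that set, so it is an ancestor of be51f69.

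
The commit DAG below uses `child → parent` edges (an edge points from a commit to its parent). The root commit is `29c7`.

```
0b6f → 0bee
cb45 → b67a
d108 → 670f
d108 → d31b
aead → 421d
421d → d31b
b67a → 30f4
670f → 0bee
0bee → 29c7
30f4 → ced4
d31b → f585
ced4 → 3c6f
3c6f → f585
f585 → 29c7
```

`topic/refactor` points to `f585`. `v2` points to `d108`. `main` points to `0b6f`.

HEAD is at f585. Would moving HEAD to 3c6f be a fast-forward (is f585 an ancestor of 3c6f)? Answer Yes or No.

A fast-forward from f585 to 3c6f is possible iff f585 is an ancestor of 3c6f.
Ancestors of 3c6f: {29c7, 3c6f, f585}.
f585 is among them, so fast-forward is possible.

Yes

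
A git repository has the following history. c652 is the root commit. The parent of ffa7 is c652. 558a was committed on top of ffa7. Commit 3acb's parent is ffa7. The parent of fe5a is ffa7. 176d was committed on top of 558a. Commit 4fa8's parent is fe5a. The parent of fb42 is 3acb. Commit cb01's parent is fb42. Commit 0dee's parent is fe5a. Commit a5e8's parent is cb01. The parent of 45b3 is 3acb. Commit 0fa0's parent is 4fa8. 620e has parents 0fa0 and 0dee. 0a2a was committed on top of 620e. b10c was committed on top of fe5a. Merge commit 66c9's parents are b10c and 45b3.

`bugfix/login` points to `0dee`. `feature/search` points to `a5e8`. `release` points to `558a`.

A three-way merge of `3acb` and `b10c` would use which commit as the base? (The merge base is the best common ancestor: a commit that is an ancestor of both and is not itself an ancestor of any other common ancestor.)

Ancestors of 3acb: {3acb, c652, ffa7}.
Ancestors of b10c: {b10c, c652, fe5a, ffa7}.
Common ancestors: {c652, ffa7}.
Among these, ffa7 is not an ancestor of any other common ancestor — it is the merge base.

ffa7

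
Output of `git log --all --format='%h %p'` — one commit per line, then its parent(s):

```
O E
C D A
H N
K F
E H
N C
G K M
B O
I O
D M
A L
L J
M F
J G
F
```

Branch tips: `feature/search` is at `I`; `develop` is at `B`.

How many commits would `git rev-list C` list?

Walking parent pointers from C: reachable set = {A, C, D, F, G, J, K, L, M}.
That is 9 commits.

9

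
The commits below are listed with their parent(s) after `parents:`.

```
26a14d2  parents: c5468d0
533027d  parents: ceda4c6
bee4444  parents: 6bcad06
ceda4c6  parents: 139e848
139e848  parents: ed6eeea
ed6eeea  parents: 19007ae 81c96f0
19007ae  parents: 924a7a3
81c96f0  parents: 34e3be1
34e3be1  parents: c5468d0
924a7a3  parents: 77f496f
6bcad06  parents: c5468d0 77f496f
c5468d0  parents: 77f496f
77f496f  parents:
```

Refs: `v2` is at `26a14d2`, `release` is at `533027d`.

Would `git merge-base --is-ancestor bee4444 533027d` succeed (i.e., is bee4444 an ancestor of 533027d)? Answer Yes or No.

Ancestors of 533027d: {139e848, 19007ae, 34e3be1, 533027d, 77f496f, 81c96f0, 924a7a3, c5468d0, ceda4c6, ed6eeea}.
bee4444 is not in that set, so it is not an ancestor of 533027d.

No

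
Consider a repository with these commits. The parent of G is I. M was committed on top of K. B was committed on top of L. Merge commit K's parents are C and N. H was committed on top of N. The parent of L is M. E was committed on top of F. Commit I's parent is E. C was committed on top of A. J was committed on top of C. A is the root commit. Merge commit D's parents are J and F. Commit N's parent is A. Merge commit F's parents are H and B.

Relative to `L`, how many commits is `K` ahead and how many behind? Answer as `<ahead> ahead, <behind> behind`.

0 ahead, 2 behind

Reachable from K: {A, C, K, N}.
Reachable from L: {A, C, K, L, M, N}.
Only in K's history (ahead): {} — 0.
Only in L's history (behind): {L, M} — 2.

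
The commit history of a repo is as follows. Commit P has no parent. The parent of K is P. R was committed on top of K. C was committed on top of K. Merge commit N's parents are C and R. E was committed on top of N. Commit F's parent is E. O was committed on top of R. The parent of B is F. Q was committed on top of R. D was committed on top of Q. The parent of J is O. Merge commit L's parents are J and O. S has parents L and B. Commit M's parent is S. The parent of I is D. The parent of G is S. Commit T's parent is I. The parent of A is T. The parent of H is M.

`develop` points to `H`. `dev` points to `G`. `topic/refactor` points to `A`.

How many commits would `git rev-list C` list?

3

Walking parent pointers from C: reachable set = {C, K, P}.
That is 3 commits.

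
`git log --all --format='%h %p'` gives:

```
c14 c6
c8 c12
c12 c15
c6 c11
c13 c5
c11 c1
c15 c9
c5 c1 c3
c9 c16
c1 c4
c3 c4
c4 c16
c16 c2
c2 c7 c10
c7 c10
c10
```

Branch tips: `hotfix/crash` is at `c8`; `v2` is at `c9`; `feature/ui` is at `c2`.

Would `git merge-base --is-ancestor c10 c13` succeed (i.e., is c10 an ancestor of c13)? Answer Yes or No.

Yes

Ancestors of c13 (commits reachable by following parents): {c1, c10, c13, c16, c2, c3, c4, c5, c7}.
c10 is in that set, so it is an ancestor of c13.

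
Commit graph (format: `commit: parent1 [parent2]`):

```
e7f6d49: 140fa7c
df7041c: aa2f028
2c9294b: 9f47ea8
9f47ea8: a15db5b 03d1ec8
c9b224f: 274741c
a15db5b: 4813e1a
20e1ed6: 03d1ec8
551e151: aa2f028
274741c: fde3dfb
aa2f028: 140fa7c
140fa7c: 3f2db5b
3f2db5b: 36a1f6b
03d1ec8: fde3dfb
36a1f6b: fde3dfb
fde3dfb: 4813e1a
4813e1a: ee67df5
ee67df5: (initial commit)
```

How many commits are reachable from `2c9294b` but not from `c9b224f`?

Reachable from 2c9294b: {03d1ec8, 2c9294b, 4813e1a, 9f47ea8, a15db5b, ee67df5, fde3dfb}.
Reachable from c9b224f: {274741c, 4813e1a, c9b224f, ee67df5, fde3dfb}.
In 2c9294b's history but not c9b224f's: {03d1ec8, 2c9294b, 9f47ea8, a15db5b} — 4 commits.

4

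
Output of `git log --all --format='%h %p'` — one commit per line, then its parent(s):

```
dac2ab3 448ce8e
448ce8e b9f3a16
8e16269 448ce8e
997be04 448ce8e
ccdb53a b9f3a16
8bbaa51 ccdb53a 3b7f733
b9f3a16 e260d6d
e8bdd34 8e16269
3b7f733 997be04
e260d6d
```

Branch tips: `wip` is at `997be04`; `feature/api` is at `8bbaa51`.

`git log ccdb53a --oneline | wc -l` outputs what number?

3

Walking parent pointers from ccdb53a: reachable set = {b9f3a16, ccdb53a, e260d6d}.
That is 3 commits.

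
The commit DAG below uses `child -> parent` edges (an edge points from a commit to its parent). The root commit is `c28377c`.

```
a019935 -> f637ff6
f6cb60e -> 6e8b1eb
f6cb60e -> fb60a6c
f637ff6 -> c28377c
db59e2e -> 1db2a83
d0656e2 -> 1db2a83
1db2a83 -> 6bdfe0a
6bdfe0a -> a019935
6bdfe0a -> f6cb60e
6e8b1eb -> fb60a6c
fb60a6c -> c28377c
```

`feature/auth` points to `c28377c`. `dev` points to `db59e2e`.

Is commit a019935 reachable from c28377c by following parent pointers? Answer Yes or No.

No

Ancestors of c28377c: {c28377c}.
a019935 is not in that set, so it is not an ancestor of c28377c.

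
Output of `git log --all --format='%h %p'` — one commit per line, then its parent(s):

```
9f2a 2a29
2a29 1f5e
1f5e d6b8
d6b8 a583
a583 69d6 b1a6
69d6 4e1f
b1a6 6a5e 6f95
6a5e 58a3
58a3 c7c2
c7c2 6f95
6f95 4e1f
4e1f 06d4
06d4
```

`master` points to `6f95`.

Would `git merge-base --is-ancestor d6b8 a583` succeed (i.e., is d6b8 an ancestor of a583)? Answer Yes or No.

Ancestors of a583: {06d4, 4e1f, 58a3, 69d6, 6a5e, 6f95, a583, b1a6, c7c2}.
d6b8 is not in that set, so it is not an ancestor of a583.

No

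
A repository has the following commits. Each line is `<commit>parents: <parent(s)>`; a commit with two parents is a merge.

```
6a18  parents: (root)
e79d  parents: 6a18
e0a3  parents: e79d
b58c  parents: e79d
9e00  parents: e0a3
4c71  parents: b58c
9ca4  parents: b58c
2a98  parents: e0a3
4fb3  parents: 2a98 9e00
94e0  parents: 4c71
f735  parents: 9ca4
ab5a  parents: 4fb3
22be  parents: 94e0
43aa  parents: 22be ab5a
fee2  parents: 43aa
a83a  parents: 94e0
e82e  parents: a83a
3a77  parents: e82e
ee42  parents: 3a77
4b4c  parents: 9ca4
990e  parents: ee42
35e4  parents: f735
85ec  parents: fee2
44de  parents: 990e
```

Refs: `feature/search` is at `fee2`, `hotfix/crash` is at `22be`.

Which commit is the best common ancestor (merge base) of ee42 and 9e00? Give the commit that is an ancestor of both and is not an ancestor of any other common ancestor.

e79d

Ancestors of ee42: {3a77, 4c71, 6a18, 94e0, a83a, b58c, e79d, e82e, ee42}.
Ancestors of 9e00: {6a18, 9e00, e0a3, e79d}.
Common ancestors: {6a18, e79d}.
Among these, e79d is not an ancestor of any other common ancestor — it is the merge base.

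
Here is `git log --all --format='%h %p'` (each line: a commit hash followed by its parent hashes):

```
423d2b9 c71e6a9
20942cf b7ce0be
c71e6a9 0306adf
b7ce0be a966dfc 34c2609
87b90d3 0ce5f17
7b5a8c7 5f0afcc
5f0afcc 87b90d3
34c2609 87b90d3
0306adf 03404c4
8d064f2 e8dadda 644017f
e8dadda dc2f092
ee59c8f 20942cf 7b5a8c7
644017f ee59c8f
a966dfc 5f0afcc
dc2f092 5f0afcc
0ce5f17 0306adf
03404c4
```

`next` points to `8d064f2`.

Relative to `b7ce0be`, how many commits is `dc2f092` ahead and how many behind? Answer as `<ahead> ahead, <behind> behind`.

1 ahead, 3 behind

Reachable from dc2f092: {0306adf, 03404c4, 0ce5f17, 5f0afcc, 87b90d3, dc2f092}.
Reachable from b7ce0be: {0306adf, 03404c4, 0ce5f17, 34c2609, 5f0afcc, 87b90d3, a966dfc, b7ce0be}.
Only in dc2f092's history (ahead): {dc2f092} — 1.
Only in b7ce0be's history (behind): {34c2609, a966dfc, b7ce0be} — 3.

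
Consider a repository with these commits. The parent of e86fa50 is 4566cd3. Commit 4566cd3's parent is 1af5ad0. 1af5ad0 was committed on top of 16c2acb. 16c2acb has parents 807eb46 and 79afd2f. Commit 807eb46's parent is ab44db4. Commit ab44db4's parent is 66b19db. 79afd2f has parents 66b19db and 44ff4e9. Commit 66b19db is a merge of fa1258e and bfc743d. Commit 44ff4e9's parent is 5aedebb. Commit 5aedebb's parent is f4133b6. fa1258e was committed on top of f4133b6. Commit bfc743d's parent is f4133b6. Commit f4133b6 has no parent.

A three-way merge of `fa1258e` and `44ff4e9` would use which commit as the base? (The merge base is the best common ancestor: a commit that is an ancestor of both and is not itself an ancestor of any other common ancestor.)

f4133b6

Ancestors of fa1258e: {f4133b6, fa1258e}.
Ancestors of 44ff4e9: {44ff4e9, 5aedebb, f4133b6}.
Common ancestors: {f4133b6}.
The only common ancestor is f4133b6, so it is the merge base.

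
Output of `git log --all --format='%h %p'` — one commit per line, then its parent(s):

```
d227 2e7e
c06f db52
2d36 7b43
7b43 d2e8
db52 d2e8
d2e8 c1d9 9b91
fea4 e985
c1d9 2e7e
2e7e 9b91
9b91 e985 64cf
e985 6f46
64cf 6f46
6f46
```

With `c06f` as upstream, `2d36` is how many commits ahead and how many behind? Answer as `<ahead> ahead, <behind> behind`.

Reachable from 2d36: {2d36, 2e7e, 64cf, 6f46, 7b43, 9b91, c1d9, d2e8, e985}.
Reachable from c06f: {2e7e, 64cf, 6f46, 9b91, c06f, c1d9, d2e8, db52, e985}.
Only in 2d36's history (ahead): {2d36, 7b43} — 2.
Only in c06f's history (behind): {c06f, db52} — 2.

2 ahead, 2 behind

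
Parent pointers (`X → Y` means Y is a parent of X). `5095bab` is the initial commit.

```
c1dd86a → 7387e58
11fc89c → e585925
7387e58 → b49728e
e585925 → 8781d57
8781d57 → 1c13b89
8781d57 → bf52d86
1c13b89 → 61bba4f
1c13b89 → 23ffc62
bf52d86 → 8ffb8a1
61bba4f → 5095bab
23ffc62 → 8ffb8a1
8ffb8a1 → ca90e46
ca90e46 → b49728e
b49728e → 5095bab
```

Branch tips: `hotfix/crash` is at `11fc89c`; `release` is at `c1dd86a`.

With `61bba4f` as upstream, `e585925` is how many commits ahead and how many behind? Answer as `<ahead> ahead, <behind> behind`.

8 ahead, 0 behind

Reachable from e585925: {1c13b89, 23ffc62, 5095bab, 61bba4f, 8781d57, 8ffb8a1, b49728e, bf52d86, ca90e46, e585925}.
Reachable from 61bba4f: {5095bab, 61bba4f}.
Only in e585925's history (ahead): {1c13b89, 23ffc62, 8781d57, 8ffb8a1, b49728e, bf52d86, ca90e46, e585925} — 8.
Only in 61bba4f's history (behind): {} — 0.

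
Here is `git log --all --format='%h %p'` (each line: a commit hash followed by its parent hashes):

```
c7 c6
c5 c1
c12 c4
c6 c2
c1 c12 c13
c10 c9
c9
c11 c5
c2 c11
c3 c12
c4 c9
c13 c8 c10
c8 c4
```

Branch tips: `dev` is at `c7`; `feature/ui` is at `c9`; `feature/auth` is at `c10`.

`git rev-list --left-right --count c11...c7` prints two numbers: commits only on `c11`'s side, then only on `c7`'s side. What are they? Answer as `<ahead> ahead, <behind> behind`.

0 ahead, 3 behind

Reachable from c11: {c1, c10, c11, c12, c13, c4, c5, c8, c9}.
Reachable from c7: {c1, c10, c11, c12, c13, c2, c4, c5, c6, c7, c8, c9}.
Only in c11's history (ahead): {} — 0.
Only in c7's history (behind): {c2, c6, c7} — 3.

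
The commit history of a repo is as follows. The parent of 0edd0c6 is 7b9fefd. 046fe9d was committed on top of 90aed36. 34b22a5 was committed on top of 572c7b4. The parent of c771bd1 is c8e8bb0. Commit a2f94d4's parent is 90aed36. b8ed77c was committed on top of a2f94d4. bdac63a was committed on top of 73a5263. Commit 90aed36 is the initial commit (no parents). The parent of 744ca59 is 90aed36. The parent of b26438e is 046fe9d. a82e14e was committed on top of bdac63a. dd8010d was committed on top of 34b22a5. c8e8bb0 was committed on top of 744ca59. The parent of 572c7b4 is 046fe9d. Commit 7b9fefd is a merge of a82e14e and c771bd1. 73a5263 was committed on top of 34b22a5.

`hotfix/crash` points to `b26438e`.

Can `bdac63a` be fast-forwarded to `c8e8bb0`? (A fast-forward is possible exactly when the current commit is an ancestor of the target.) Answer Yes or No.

No

A fast-forward from bdac63a to c8e8bb0 is possible iff bdac63a is an ancestor of c8e8bb0.
Ancestors of c8e8bb0: {744ca59, 90aed36, c8e8bb0}.
bdac63a is not among them, so fast-forward is not possible.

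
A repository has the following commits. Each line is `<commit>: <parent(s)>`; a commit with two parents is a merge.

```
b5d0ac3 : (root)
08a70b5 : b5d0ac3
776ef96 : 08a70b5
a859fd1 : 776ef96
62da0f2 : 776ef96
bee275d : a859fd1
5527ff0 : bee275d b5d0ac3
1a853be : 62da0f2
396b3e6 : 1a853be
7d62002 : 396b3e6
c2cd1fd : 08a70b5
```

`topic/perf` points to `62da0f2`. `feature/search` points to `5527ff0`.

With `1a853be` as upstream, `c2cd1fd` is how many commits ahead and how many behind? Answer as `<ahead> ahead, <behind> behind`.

1 ahead, 3 behind

Reachable from c2cd1fd: {08a70b5, b5d0ac3, c2cd1fd}.
Reachable from 1a853be: {08a70b5, 1a853be, 62da0f2, 776ef96, b5d0ac3}.
Only in c2cd1fd's history (ahead): {c2cd1fd} — 1.
Only in 1a853be's history (behind): {1a853be, 62da0f2, 776ef96} — 3.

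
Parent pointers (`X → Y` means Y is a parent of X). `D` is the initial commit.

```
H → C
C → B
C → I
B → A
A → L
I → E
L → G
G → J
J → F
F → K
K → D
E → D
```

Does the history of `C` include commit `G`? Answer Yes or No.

Yes

Ancestors of C (commits reachable by following parents): {A, B, C, D, E, F, G, I, J, K, L}.
G is in that set, so it is an ancestor of C.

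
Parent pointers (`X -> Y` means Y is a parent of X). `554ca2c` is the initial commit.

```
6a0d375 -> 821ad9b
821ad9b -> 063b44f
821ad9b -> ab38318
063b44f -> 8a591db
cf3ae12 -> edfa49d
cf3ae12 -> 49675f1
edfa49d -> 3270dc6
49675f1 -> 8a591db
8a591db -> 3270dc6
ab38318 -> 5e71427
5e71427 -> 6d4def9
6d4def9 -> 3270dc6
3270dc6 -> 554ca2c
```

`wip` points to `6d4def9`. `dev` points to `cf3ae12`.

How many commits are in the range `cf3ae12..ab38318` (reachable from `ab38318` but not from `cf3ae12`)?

Reachable from ab38318: {3270dc6, 554ca2c, 5e71427, 6d4def9, ab38318}.
Reachable from cf3ae12: {3270dc6, 49675f1, 554ca2c, 8a591db, cf3ae12, edfa49d}.
In ab38318's history but not cf3ae12's: {5e71427, 6d4def9, ab38318} — 3 commits.

3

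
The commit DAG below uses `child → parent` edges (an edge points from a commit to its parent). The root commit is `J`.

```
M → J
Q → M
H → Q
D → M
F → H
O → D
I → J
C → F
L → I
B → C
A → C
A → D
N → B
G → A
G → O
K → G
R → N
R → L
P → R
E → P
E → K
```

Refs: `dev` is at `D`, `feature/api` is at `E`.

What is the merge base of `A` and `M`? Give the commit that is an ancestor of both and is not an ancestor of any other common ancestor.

M

Ancestors of A: {A, C, D, F, H, J, M, Q}.
Ancestors of M: {J, M}.
Common ancestors: {J, M}.
Among these, M is not an ancestor of any other common ancestor — it is the merge base.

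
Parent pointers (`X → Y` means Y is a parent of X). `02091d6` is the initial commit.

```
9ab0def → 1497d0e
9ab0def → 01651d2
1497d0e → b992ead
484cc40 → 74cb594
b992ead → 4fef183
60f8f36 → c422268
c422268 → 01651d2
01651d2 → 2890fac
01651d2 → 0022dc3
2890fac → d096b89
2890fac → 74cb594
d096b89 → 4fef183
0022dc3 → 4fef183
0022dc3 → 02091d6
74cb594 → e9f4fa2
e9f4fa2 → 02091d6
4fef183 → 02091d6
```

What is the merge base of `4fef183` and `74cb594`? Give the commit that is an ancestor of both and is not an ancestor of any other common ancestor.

Ancestors of 4fef183: {02091d6, 4fef183}.
Ancestors of 74cb594: {02091d6, 74cb594, e9f4fa2}.
Common ancestors: {02091d6}.
The only common ancestor is 02091d6, so it is the merge base.

02091d6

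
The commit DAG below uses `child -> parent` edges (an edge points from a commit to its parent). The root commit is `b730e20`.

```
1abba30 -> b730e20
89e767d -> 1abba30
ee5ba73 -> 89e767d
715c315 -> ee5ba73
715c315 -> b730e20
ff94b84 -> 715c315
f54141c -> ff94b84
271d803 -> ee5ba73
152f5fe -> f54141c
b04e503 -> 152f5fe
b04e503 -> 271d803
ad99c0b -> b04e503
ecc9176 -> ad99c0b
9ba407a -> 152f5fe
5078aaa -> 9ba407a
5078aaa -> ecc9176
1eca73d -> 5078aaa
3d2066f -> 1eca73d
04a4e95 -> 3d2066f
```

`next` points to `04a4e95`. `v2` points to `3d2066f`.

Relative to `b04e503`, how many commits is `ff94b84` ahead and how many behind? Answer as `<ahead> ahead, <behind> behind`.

0 ahead, 4 behind

Reachable from ff94b84: {1abba30, 715c315, 89e767d, b730e20, ee5ba73, ff94b84}.
Reachable from b04e503: {152f5fe, 1abba30, 271d803, 715c315, 89e767d, b04e503, b730e20, ee5ba73, f54141c, ff94b84}.
Only in ff94b84's history (ahead): {} — 0.
Only in b04e503's history (behind): {152f5fe, 271d803, b04e503, f54141c} — 4.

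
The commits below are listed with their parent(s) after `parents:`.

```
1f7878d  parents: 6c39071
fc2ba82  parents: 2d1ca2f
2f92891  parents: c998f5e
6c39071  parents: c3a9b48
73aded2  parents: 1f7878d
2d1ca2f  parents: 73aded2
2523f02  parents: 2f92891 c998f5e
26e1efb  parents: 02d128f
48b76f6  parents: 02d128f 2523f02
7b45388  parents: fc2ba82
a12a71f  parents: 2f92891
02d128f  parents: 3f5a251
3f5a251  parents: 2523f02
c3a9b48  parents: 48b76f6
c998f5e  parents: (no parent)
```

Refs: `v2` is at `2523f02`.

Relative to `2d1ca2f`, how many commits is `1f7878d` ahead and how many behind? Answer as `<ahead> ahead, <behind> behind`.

Reachable from 1f7878d: {02d128f, 1f7878d, 2523f02, 2f92891, 3f5a251, 48b76f6, 6c39071, c3a9b48, c998f5e}.
Reachable from 2d1ca2f: {02d128f, 1f7878d, 2523f02, 2d1ca2f, 2f92891, 3f5a251, 48b76f6, 6c39071, 73aded2, c3a9b48, c998f5e}.
Only in 1f7878d's history (ahead): {} — 0.
Only in 2d1ca2f's history (behind): {2d1ca2f, 73aded2} — 2.

0 ahead, 2 behind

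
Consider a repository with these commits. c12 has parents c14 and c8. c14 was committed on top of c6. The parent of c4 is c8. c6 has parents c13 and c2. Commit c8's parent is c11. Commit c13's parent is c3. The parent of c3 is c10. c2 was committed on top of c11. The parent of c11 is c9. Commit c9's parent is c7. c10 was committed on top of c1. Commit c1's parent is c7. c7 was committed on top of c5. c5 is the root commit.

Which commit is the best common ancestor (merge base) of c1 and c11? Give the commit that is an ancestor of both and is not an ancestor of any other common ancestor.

Ancestors of c1: {c1, c5, c7}.
Ancestors of c11: {c11, c5, c7, c9}.
Common ancestors: {c5, c7}.
Among these, c7 is not an ancestor of any other common ancestor — it is the merge base.

c7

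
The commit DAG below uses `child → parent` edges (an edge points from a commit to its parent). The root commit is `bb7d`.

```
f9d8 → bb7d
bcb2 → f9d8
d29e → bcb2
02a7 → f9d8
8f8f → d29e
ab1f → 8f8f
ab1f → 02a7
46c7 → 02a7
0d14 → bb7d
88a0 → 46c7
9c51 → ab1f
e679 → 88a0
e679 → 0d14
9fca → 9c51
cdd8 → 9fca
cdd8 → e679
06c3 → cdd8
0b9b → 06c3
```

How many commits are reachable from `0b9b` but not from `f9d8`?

14

Reachable from 0b9b: {02a7, 06c3, 0b9b, 0d14, 46c7, 88a0, 8f8f, 9c51, 9fca, ab1f, bb7d, bcb2, cdd8, d29e, e679, f9d8}.
Reachable from f9d8: {bb7d, f9d8}.
In 0b9b's history but not f9d8's: {02a7, 06c3, 0b9b, 0d14, 46c7, 88a0, 8f8f, 9c51, 9fca, ab1f, bcb2, cdd8, d29e, e679} — 14 commits.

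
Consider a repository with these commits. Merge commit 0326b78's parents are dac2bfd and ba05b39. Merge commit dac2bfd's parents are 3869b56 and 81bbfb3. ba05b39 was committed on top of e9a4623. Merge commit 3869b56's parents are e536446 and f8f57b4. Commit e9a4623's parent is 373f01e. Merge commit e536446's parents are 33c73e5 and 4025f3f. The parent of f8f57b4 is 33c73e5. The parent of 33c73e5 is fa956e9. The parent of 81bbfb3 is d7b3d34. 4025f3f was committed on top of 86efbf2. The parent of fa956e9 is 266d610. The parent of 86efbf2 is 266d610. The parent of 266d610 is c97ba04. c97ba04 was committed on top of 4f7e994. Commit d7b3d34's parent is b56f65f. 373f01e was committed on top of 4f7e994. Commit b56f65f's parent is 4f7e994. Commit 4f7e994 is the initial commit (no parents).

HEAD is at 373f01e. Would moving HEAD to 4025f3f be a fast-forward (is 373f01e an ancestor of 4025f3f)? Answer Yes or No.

A fast-forward from 373f01e to 4025f3f is possible iff 373f01e is an ancestor of 4025f3f.
Ancestors of 4025f3f: {266d610, 4025f3f, 4f7e994, 86efbf2, c97ba04}.
373f01e is not among them, so fast-forward is not possible.

No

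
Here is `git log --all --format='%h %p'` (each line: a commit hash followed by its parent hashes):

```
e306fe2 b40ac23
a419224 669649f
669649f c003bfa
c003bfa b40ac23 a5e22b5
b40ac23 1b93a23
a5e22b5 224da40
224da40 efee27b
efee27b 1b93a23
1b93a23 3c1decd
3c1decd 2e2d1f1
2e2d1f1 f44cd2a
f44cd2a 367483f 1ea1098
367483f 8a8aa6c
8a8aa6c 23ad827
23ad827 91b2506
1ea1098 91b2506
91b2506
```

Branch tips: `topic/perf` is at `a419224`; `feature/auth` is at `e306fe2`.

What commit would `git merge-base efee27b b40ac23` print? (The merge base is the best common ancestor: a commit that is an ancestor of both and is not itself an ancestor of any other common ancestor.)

1b93a23

Ancestors of efee27b: {1b93a23, 1ea1098, 23ad827, 2e2d1f1, 367483f, 3c1decd, 8a8aa6c, 91b2506, efee27b, f44cd2a}.
Ancestors of b40ac23: {1b93a23, 1ea1098, 23ad827, 2e2d1f1, 367483f, 3c1decd, 8a8aa6c, 91b2506, b40ac23, f44cd2a}.
Common ancestors: {1b93a23, 1ea1098, 23ad827, 2e2d1f1, 367483f, 3c1decd, 8a8aa6c, 91b2506, f44cd2a}.
Among these, 1b93a23 is not an ancestor of any other common ancestor — it is the merge base.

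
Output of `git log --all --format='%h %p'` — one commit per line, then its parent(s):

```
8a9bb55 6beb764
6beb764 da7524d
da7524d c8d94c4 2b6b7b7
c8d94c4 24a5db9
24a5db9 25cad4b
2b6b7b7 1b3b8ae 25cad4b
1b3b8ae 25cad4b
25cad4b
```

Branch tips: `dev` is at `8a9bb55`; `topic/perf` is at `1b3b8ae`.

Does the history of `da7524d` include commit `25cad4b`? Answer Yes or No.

Ancestors of da7524d (commits reachable by following parents): {1b3b8ae, 24a5db9, 25cad4b, 2b6b7b7, c8d94c4, da7524d}.
25cad4b is in that set, so it is an ancestor of da7524d.

Yes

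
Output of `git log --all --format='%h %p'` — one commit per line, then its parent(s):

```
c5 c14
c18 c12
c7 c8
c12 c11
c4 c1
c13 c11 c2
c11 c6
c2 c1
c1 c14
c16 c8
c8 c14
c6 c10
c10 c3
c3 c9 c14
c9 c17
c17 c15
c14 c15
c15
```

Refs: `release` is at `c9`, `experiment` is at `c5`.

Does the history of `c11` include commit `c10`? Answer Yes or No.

Yes

Ancestors of c11 (commits reachable by following parents): {c10, c11, c14, c15, c17, c3, c6, c9}.
c10 is in that set, so it is an ancestor of c11.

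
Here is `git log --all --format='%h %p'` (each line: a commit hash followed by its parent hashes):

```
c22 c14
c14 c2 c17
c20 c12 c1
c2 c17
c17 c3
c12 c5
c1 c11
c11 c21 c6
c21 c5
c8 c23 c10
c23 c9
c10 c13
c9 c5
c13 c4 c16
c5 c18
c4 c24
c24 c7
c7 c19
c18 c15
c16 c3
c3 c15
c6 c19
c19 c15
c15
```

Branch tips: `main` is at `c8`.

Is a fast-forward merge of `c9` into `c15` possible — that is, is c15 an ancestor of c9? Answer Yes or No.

A fast-forward from c15 to c9 is possible iff c15 is an ancestor of c9.
Ancestors of c9: {c15, c18, c5, c9}.
c15 is among them, so fast-forward is possible.

Yes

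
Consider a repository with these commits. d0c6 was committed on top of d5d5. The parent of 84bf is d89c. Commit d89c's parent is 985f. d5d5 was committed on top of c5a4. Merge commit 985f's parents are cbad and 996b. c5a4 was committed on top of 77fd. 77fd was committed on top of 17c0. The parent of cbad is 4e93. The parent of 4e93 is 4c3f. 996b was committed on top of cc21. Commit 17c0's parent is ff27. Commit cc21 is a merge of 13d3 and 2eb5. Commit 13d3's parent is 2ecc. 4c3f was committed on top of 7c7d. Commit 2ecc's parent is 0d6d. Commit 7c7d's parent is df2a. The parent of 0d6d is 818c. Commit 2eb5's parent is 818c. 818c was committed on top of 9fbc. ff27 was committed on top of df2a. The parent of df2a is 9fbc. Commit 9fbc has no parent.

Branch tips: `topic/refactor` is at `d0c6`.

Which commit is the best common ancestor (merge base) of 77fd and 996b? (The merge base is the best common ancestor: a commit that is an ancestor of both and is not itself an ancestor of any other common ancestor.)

Ancestors of 77fd: {17c0, 77fd, 9fbc, df2a, ff27}.
Ancestors of 996b: {0d6d, 13d3, 2eb5, 2ecc, 818c, 996b, 9fbc, cc21}.
Common ancestors: {9fbc}.
The only common ancestor is 9fbc, so it is the merge base.

9fbc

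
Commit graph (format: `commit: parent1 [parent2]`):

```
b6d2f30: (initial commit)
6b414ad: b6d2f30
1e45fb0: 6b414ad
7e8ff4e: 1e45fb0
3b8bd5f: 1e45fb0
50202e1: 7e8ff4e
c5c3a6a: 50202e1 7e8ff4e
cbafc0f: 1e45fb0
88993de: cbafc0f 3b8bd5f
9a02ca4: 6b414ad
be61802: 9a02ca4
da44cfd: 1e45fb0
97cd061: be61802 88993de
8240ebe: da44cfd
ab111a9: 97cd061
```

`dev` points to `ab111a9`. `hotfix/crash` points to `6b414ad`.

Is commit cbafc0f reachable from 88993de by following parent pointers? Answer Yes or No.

Ancestors of 88993de (commits reachable by following parents): {1e45fb0, 3b8bd5f, 6b414ad, 88993de, b6d2f30, cbafc0f}.
cbafc0f is in that set, so it is an ancestor of 88993de.

Yes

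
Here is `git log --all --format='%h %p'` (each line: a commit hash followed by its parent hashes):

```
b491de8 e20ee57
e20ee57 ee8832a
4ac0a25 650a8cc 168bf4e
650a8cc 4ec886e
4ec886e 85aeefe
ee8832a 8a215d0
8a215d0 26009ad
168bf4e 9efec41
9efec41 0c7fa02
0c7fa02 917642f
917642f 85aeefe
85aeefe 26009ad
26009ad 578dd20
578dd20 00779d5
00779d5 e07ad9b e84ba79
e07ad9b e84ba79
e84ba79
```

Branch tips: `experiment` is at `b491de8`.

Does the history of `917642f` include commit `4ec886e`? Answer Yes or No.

No

Ancestors of 917642f: {00779d5, 26009ad, 578dd20, 85aeefe, 917642f, e07ad9b, e84ba79}.
4ec886e is not in that set, so it is not an ancestor of 917642f.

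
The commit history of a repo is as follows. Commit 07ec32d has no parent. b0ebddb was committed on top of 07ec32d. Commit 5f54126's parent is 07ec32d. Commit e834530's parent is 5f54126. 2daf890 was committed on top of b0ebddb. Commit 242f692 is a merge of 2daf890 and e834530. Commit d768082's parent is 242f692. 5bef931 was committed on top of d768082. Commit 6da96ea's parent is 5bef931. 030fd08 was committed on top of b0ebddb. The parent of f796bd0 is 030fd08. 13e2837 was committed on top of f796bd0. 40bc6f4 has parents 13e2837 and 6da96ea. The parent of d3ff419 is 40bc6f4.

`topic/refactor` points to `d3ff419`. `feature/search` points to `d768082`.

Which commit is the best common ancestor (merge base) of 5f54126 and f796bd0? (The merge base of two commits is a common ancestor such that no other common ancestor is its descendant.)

07ec32d

Ancestors of 5f54126: {07ec32d, 5f54126}.
Ancestors of f796bd0: {030fd08, 07ec32d, b0ebddb, f796bd0}.
Common ancestors: {07ec32d}.
The only common ancestor is 07ec32d, so it is the merge base.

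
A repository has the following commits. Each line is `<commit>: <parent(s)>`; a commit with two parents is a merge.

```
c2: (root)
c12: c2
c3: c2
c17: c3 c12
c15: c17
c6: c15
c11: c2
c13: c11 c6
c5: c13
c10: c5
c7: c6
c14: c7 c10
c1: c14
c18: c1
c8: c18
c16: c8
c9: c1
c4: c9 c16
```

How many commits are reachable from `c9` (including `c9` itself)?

14

Walking parent pointers from c9: reachable set = {c1, c10, c11, c12, c13, c14, c15, c17, c2, c3, c5, c6, c7, c9}.
That is 14 commits.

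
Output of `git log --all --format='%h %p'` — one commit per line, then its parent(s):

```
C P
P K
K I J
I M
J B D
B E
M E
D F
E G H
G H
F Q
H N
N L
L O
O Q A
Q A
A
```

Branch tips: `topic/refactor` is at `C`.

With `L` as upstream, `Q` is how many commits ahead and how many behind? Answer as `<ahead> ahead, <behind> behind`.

0 ahead, 2 behind

Reachable from Q: {A, Q}.
Reachable from L: {A, L, O, Q}.
Only in Q's history (ahead): {} — 0.
Only in L's history (behind): {L, O} — 2.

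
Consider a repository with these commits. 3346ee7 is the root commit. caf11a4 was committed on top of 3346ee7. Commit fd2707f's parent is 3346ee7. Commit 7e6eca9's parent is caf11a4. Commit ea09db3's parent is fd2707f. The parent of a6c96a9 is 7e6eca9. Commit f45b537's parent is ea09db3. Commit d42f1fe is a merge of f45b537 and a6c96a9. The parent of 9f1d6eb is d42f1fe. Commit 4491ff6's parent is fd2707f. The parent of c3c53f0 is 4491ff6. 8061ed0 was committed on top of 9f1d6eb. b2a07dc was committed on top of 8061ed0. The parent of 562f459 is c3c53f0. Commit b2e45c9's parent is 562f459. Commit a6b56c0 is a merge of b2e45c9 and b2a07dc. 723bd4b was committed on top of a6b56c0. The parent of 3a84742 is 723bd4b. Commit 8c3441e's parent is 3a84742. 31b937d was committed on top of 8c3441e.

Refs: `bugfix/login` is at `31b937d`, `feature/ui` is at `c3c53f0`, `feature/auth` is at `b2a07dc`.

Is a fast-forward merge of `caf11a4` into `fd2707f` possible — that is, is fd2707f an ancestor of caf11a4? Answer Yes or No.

A fast-forward from fd2707f to caf11a4 is possible iff fd2707f is an ancestor of caf11a4.
Ancestors of caf11a4: {3346ee7, caf11a4}.
fd2707f is not among them, so fast-forward is not possible.

No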